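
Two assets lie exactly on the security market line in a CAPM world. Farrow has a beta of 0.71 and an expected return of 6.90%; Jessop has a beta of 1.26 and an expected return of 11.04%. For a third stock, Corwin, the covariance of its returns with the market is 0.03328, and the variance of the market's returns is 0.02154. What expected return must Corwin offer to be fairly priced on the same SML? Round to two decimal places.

MRP = (11.04% − 6.90%) / (1.26 − 0.71) = 7.5273%
R_f = 6.90% − 0.71 × 7.5273% = 1.5556%
β_Corwin = Cov / Var(R_m) = 0.03328 / 0.02154 = 1.5450
E(R_Corwin) = R_f + β × MRP = 1.5556% + 1.5450 × 7.5273% = 13.19%

13.19%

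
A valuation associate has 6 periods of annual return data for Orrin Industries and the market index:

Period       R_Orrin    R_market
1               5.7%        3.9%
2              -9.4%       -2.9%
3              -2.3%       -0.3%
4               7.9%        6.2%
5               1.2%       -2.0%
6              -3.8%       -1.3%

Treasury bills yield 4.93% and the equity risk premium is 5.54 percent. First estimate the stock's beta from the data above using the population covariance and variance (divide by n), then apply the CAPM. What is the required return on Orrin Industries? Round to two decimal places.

13.54%

Mean R_i = (5.7 − 9.4 − 2.3 + 7.9 + 1.2 − 3.8) / 6 = -0.1167%
Mean R_m = (3.9 − 2.9 − 0.3 + 6.2 − 2.0 − 1.3) / 6 = 0.6000%
Σ(R_i − R̄_i)(R_m − R̄_m) = 102.1200  ⇒  Cov = 102.1200 / 6 = 17.0200
Σ(R_m − R̄_m)² = 65.6800  ⇒  Var(R_m) = 65.6800 / 6 = 10.9467
β = Cov / Var(R_m) = 17.0200 / 10.9467 = 1.5548
E(R) = R_f + β × MRP = 4.93% + 1.5548 × 5.54% = 13.54%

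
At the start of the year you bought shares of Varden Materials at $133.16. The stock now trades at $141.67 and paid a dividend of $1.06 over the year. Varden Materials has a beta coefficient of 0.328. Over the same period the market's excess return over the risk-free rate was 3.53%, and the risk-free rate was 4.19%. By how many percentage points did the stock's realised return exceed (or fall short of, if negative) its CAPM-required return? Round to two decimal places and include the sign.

Realised HPR = (P1 + D1 − P0) / P0 = (141.67 + 1.06 − 133.16) / 133.16 = 9.57 / 133.16 = 7.1868%
CAPM required = R_f + β·MRP = 4.19% + 0.328 × 3.53% = 5.34784%
α = realised − required = 7.1868% − 5.34784% = +1.84%

+1.84%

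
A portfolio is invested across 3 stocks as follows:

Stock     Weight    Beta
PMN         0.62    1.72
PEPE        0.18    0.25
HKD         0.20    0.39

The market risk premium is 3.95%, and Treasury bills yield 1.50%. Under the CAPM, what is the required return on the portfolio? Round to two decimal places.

β_P = Σ w_i β_i = 0.62×1.72 + 0.18×0.25 + 0.20×0.39 = 1.1894
E(R_P) = R_f + β_P × MRP = 1.50% + 1.1894 × 3.95% = 6.20%

6.20%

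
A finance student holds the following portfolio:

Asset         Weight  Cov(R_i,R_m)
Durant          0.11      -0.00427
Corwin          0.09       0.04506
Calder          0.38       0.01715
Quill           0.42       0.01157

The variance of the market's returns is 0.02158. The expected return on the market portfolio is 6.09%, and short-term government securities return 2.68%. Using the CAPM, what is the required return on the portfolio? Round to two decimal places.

5.04%

β_Durant = -0.00427 / 0.02158 = -0.1979
β_Corwin = 0.04506 / 0.02158 = 2.0880
β_Calder = 0.01715 / 0.02158 = 0.7947
β_Quill = 0.01157 / 0.02158 = 0.5361
β_P = Σ w_i β_i = 0.11×-0.1979 + 0.09×2.0880 + 0.38×0.7947 + 0.42×0.5361 = 0.6933
MRP = 6.09% − 2.68% = 3.41%
E(R_P) = R_f + β_P × MRP = 2.68% + 0.6933 × 3.41% = 5.04%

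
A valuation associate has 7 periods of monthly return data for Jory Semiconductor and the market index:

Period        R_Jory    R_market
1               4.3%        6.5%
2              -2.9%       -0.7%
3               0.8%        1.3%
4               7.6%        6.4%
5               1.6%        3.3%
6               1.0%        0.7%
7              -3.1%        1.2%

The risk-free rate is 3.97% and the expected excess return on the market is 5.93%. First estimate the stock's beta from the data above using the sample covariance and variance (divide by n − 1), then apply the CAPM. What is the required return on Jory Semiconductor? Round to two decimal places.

10.98%

Mean R_i = (4.3 − 2.9 + 0.8 + 7.6 + 1.6 + 1.0 − 3.1) / 7 = 1.3286%
Mean R_m = (6.5 − 0.7 + 1.3 + 6.4 + 3.3 + 0.7 + 1.2) / 7 = 2.6714%
Σ(R_i − R̄_i)(R_m − R̄_m) = 57.0757  ⇒  Cov = 57.0757 / 6 = 9.5126
Σ(R_m − R̄_m)² = 48.2543  ⇒  Var(R_m) = 48.2543 / 6 = 8.0424
β = Cov / Var(R_m) = 9.5126 / 8.0424 = 1.1828
E(R) = R_f + β × MRP = 3.97% + 1.1828 × 5.93% = 10.98%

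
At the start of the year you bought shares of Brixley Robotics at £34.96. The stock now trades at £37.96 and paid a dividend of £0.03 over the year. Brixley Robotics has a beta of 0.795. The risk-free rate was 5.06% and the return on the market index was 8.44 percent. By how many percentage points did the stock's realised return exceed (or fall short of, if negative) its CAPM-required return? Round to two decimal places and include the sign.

+0.92%

Realised HPR = (P1 + D1 − P0) / P0 = (37.96 + 0.03 − 34.96) / 34.96 = 3.03 / 34.96 = 8.6670%
MRP = 8.44% − 5.06% = 3.38%
CAPM required = R_f + β·MRP = 5.06% + 0.795 × 3.38% = 7.74710%
α = realised − required = 8.6670% − 7.74710% = +0.92%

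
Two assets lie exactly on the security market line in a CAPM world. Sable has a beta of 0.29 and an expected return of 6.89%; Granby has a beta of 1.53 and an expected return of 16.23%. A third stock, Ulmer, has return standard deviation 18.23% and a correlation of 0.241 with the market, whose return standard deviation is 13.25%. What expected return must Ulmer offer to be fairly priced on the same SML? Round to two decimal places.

MRP = (16.23% − 6.89%) / (1.53 − 0.29) = 7.5323%
R_f = 6.89% − 0.29 × 7.5323% = 4.7056%
β_Ulmer = ρ·σ_i/σ_m = 0.241 × 18.23 / 13.25 = 0.3316
E(R_Ulmer) = R_f + β × MRP = 4.7056% + 0.3316 × 7.5323% = 7.20%

7.20%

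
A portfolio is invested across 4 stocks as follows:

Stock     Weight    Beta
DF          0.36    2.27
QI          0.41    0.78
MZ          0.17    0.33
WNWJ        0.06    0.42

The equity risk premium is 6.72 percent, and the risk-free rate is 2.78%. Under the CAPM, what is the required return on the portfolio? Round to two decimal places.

10.97%

β_P = Σ w_i β_i = 0.36×2.27 + 0.41×0.78 + 0.17×0.33 + 0.06×0.42 = 1.2183
E(R_P) = R_f + β_P × MRP = 2.78% + 1.2183 × 6.72% = 10.97%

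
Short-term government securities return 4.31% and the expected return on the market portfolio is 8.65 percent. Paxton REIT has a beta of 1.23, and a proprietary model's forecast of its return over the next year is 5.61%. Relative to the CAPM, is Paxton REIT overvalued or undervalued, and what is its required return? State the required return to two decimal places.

MRP = 8.65% − 4.31% = 4.34%
Required return = R_f + β·MRP = 4.31% + 1.23 × 4.34% = 9.65%
Forecast 5.61% < required 9.65% → the stock plots below the SML → overvalued.

Overvalued; required return 9.65%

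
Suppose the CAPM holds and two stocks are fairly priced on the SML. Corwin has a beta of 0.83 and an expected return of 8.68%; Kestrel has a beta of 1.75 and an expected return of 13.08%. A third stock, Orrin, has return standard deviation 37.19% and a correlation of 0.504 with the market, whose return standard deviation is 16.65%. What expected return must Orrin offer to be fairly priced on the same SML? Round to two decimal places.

MRP = (13.08% − 8.68%) / (1.75 − 0.83) = 4.7826%
R_f = 8.68% − 0.83 × 4.7826% = 4.7104%
β_Orrin = ρ·σ_i/σ_m = 0.504 × 37.19 / 16.65 = 1.1258
E(R_Orrin) = R_f + β × MRP = 4.7104% + 1.1258 × 4.7826% = 10.09%

10.09%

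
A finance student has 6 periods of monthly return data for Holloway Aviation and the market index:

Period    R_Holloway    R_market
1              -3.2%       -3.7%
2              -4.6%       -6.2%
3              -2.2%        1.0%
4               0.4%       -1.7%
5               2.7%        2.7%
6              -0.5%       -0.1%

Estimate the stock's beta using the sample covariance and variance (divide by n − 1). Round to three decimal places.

0.664

Mean R_i = (-3.2 − 4.6 − 2.2 + 0.4 + 2.7 − 0.5) / 6 = -1.2333%
Mean R_m = (-3.7 − 6.2 + 1.0 − 1.7 + 2.7 − 0.1) / 6 = -1.3333%
Σ(R_i − R̄_i)(R_m − R̄_m) = 34.9533  ⇒  Cov = 34.9533 / 5 = 6.9907
Σ(R_m − R̄_m)² = 52.6533  ⇒  Var(R_m) = 52.6533 / 5 = 10.5307
β = Cov / Var(R_m) = 6.9907 / 10.5307 = 0.6638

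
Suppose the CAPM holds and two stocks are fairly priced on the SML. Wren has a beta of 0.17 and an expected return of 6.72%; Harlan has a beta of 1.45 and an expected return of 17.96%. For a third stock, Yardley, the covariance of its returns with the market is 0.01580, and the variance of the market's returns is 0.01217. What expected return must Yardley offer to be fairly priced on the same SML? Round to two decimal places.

MRP = (17.96% − 6.72%) / (1.45 − 0.17) = 8.7813%
R_f = 6.72% − 0.17 × 8.7813% = 5.2272%
β_Yardley = Cov / Var(R_m) = 0.01580 / 0.01217 = 1.2983
E(R_Yardley) = R_f + β × MRP = 5.2272% + 1.2983 × 8.7813% = 16.63%

16.63%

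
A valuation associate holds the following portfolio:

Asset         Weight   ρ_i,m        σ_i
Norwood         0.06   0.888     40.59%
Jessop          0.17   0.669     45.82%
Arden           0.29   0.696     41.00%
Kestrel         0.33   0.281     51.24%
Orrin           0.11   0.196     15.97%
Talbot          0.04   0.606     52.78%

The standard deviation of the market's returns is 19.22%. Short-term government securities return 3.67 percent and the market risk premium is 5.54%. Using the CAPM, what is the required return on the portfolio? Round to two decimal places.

10.02%

β_Norwood = 0.888 × 40.59% / 19.22% = 1.8753
β_Jessop = 0.669 × 45.82% / 19.22% = 1.5949
β_Arden = 0.696 × 41.00% / 19.22% = 1.4847
β_Kestrel = 0.281 × 51.24% / 19.22% = 0.7491
β_Orrin = 0.196 × 15.97% / 19.22% = 0.1629
β_Talbot = 0.606 × 52.78% / 19.22% = 1.6641
β_P = Σ w_i β_i = 0.06×1.8753 + 0.17×1.5949 + 0.29×1.4847 + 0.33×0.7491 + 0.11×0.1629 + 0.04×1.6641 = 1.1459
E(R_P) = R_f + β_P × MRP = 3.67% + 1.1459 × 5.54% = 10.02%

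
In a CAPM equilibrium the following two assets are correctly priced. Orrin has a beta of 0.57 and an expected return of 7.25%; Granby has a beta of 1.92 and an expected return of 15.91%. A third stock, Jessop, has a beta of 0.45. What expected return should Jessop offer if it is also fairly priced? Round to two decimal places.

6.48%

MRP (SML slope) = (15.91% − 7.25%) / (1.92 − 0.57) = 8.66% / 1.35 = 6.4148%
R_f (intercept) = 7.25% − 0.57 × 6.4148% = 3.5936%
E(R_Jessop) = R_f + β × MRP = 3.5936% + 0.45 × 6.4148% = 6.48%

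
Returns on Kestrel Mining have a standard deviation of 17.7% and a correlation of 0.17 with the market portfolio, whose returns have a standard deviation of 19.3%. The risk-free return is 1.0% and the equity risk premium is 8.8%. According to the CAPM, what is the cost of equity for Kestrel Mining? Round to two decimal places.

2.37%

β = ρ × σ_i / σ_m = 0.17 × 17.7% / 19.3% = 0.1559
E(R) = 1.0% + 0.1559 × 8.8% = 2.37%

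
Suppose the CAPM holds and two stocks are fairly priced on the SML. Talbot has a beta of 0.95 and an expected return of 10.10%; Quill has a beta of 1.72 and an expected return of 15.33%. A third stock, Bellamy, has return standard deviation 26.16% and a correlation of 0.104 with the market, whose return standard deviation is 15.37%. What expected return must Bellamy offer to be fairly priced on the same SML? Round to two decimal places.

4.85%

MRP = (15.33% − 10.10%) / (1.72 − 0.95) = 6.7922%
R_f = 10.10% − 0.95 × 6.7922% = 3.6474%
β_Bellamy = ρ·σ_i/σ_m = 0.104 × 26.16 / 15.37 = 0.1770
E(R_Bellamy) = R_f + β × MRP = 3.6474% + 0.1770 × 6.7922% = 4.85%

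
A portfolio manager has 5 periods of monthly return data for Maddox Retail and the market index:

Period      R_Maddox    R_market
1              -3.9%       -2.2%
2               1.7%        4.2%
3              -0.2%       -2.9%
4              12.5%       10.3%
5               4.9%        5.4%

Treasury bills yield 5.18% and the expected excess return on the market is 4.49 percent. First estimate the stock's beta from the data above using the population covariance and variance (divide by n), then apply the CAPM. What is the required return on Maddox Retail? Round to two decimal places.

Mean R_i = (-3.9 + 1.7 − 0.2 + 12.5 + 4.9) / 5 = 3.0000%
Mean R_m = (-2.2 + 4.2 − 2.9 + 10.3 + 5.4) / 5 = 2.9600%
Σ(R_i − R̄_i)(R_m − R̄_m) = 127.1100  ⇒  Cov = 127.1100 / 5 = 25.4220
Σ(R_m − R̄_m)² = 122.3320  ⇒  Var(R_m) = 122.3320 / 5 = 24.4664
β = Cov / Var(R_m) = 25.4220 / 24.4664 = 1.0391
E(R) = R_f + β × MRP = 5.18% + 1.0391 × 4.49% = 9.85%

9.85%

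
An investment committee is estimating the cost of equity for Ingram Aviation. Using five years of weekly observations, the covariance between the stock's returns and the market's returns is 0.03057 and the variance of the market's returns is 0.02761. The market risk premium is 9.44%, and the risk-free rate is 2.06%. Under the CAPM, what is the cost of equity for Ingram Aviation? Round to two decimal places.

β = Cov(R_i, R_m) / Var(R_m) = 0.03057 / 0.02761 = 1.1072
E(R) = R_f + β × MRP = 2.06% + 1.1072 × 9.44% = 12.51%

12.51%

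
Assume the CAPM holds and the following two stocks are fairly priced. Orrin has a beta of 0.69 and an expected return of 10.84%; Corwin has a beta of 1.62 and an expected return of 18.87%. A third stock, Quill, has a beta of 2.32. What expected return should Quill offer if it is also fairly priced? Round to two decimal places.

MRP (SML slope) = (18.87% − 10.84%) / (1.62 − 0.69) = 8.03% / 0.93 = 8.6344%
R_f (intercept) = 10.84% − 0.69 × 8.6344% = 4.8823%
E(R_Quill) = R_f + β × MRP = 4.8823% + 2.32 × 8.6344% = 24.91%

24.91%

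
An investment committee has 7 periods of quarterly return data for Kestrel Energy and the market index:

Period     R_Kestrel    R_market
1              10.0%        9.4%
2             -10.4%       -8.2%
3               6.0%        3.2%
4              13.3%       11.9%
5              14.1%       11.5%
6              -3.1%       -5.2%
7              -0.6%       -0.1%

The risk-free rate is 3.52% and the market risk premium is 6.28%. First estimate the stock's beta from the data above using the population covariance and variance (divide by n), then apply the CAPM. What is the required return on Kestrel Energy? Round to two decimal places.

10.54%

Mean R_i = (10.0 − 10.4 + 6.0 + 13.3 + 14.1 − 3.1 − 0.6) / 7 = 4.1857%
Mean R_m = (9.4 − 8.2 + 3.2 + 11.9 + 11.5 − 5.2 − 0.1) / 7 = 3.2143%
Σ(R_i − R̄_i)(R_m − R̄_m) = 440.9014  ⇒  Cov = 440.9014 / 7 = 62.9859
Σ(R_m − R̄_m)² = 394.4286  ⇒  Var(R_m) = 394.4286 / 7 = 56.3469
β = Cov / Var(R_m) = 62.9859 / 56.3469 = 1.1178
E(R) = R_f + β × MRP = 3.52% + 1.1178 × 6.28% = 10.54%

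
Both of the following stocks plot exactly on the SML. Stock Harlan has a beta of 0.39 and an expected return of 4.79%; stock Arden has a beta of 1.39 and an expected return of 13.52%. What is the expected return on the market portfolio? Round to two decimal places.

10.12%

Both satisfy E(R) = R_f + β·MRP, so the slope of the SML is
MRP = (13.52% − 4.79%) / (1.39 − 0.39) = 8.73% / 1.00 = 8.7300%
R_f = E(R_Harlan) − β_Harlan·MRP = 4.79% − 0.39 × 8.7300% = 1.3853%
E(R_m) = R_f + MRP = 1.3853% + 8.7300% = 10.12%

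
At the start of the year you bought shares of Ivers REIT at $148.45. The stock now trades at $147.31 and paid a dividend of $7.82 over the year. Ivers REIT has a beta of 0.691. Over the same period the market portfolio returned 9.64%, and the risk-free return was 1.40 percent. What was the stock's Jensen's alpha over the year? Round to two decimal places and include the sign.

Realised HPR = (P1 + D1 − P0) / P0 = (147.31 + 7.82 − 148.45) / 148.45 = 6.68 / 148.45 = 4.4998%
MRP = 9.64% − 1.40% = 8.24%
CAPM required = R_f + β·MRP = 1.40% + 0.691 × 8.24% = 7.09384%
α = realised − required = 4.4998% − 7.09384% = -2.59%

-2.59%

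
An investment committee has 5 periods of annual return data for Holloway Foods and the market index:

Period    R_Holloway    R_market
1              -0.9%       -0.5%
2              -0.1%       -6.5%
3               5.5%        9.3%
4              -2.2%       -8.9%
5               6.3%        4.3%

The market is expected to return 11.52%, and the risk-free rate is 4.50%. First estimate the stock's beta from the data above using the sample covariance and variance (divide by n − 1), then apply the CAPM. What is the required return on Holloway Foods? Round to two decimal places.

7.70%

Mean R_i = (-0.9 − 0.1 + 5.5 − 2.2 + 6.3) / 5 = 1.7200%
Mean R_m = (-0.5 − 6.5 + 9.3 − 8.9 + 4.3) / 5 = -0.4600%
Σ(R_i − R̄_i)(R_m − R̄_m) = 102.8760  ⇒  Cov = 102.8760 / 4 = 25.7190
Σ(R_m − R̄_m)² = 225.6320  ⇒  Var(R_m) = 225.6320 / 4 = 56.4080
β = Cov / Var(R_m) = 25.7190 / 56.4080 = 0.4559
MRP = 11.52% − 4.50% = 7.02%
E(R) = R_f + β × MRP = 4.50% + 0.4559 × 7.02% = 7.70%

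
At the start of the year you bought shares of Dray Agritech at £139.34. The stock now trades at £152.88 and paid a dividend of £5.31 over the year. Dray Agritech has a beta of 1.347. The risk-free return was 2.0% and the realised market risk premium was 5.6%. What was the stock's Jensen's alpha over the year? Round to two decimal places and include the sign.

+3.98%

Realised HPR = (P1 + D1 − P0) / P0 = (152.88 + 5.31 − 139.34) / 139.34 = 18.85 / 139.34 = 13.5281%
CAPM required = R_f + β·MRP = 2.0% + 1.347 × 5.6% = 9.5432%
α = realised − required = 13.5281% − 9.5432% = +3.98%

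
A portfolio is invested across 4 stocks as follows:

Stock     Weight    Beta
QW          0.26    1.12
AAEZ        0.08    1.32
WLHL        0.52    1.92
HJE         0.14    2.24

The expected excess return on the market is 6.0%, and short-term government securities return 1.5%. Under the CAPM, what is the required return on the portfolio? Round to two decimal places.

β_P = Σ w_i β_i = 0.26×1.12 + 0.08×1.32 + 0.52×1.92 + 0.14×2.24 = 1.7088
E(R_P) = R_f + β_P × MRP = 1.5% + 1.7088 × 6.0% = 11.75%

11.75%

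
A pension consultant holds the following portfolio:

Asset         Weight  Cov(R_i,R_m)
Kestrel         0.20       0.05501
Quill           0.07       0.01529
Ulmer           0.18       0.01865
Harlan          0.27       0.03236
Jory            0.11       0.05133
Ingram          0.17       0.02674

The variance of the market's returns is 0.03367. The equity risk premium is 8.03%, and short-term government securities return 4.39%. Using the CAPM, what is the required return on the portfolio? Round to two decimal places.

12.58%

β_Kestrel = 0.05501 / 0.03367 = 1.6338
β_Quill = 0.01529 / 0.03367 = 0.4541
β_Ulmer = 0.01865 / 0.03367 = 0.5539
β_Harlan = 0.03236 / 0.03367 = 0.9611
β_Jory = 0.05133 / 0.03367 = 1.5245
β_Ingram = 0.02674 / 0.03367 = 0.7942
β_P = Σ w_i β_i = 0.20×1.6338 + 0.07×0.4541 + 0.18×0.5539 + 0.27×0.9611 + 0.11×1.5245 + 0.17×0.7942 = 1.0205
E(R_P) = R_f + β_P × MRP = 4.39% + 1.0205 × 8.03% = 12.58%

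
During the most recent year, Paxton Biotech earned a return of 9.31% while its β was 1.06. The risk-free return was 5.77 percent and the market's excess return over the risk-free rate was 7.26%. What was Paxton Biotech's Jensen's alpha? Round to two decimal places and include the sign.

CAPM benchmark = R_f + β(R_m − R_f) = 5.77% + 1.06 × 7.26% = 13.4656%
α = actual − benchmark = 9.31% − 13.4656% = -4.16%

-4.16%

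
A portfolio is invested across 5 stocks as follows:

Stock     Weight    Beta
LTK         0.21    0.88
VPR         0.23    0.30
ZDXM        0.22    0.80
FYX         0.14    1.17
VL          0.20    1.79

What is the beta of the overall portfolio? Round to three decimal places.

0.952

β_P = Σ w_i β_i = 0.21×0.88 + 0.23×0.30 + 0.22×0.80 + 0.14×1.17 + 0.20×1.79 = 0.9516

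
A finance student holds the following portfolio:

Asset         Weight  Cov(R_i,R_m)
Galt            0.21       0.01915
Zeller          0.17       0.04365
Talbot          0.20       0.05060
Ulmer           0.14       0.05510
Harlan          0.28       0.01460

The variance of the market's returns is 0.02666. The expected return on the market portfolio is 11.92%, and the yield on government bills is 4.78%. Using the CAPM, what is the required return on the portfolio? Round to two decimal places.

13.72%

β_Galt = 0.01915 / 0.02666 = 0.7183
β_Zeller = 0.04365 / 0.02666 = 1.6373
β_Talbot = 0.05060 / 0.02666 = 1.8980
β_Ulmer = 0.05510 / 0.02666 = 2.0668
β_Harlan = 0.01460 / 0.02666 = 0.5476
β_P = Σ w_i β_i = 0.21×0.7183 + 0.17×1.6373 + 0.20×1.8980 + 0.14×2.0668 + 0.28×0.5476 = 1.2515
MRP = 11.92% − 4.78% = 7.14%
E(R_P) = R_f + β_P × MRP = 4.78% + 1.2515 × 7.14% = 13.72%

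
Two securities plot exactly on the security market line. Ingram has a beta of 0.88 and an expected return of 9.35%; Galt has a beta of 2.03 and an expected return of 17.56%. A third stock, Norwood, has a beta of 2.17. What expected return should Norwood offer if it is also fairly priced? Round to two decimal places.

18.56%

MRP (SML slope) = (17.56% − 9.35%) / (2.03 − 0.88) = 8.21% / 1.15 = 7.1391%
R_f (intercept) = 9.35% − 0.88 × 7.1391% = 3.0676%
E(R_Norwood) = R_f + β × MRP = 3.0676% + 2.17 × 7.1391% = 18.56%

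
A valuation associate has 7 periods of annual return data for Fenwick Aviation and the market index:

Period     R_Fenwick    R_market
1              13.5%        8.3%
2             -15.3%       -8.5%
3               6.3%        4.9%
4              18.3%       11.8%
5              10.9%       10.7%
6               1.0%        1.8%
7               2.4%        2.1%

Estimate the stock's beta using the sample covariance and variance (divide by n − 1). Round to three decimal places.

Mean R_i = (13.5 − 15.3 + 6.3 + 18.3 + 10.9 + 1.0 + 2.4) / 7 = 5.3000%
Mean R_m = (8.3 − 8.5 + 4.9 + 11.8 + 10.7 + 1.8 + 2.1) / 7 = 4.4429%
Σ(R_i − R̄_i)(R_m − R̄_m) = 447.5500  ⇒  Cov = 447.5500 / 6 = 74.5917
Σ(R_m − R̄_m)² = 288.3571  ⇒  Var(R_m) = 288.3571 / 6 = 48.0595
β = Cov / Var(R_m) = 74.5917 / 48.0595 = 1.5521

1.552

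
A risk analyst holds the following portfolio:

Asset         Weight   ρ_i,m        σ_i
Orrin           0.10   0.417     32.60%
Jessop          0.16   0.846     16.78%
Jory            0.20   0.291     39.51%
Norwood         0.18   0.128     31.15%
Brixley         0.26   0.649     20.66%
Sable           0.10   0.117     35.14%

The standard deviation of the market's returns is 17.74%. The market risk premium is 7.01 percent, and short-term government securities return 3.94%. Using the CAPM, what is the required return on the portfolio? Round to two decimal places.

8.11%

β_Orrin = 0.417 × 32.60% / 17.74% = 0.7663
β_Jessop = 0.846 × 16.78% / 17.74% = 0.8002
β_Jory = 0.291 × 39.51% / 17.74% = 0.6481
β_Norwood = 0.128 × 31.15% / 17.74% = 0.2248
β_Brixley = 0.649 × 20.66% / 17.74% = 0.7558
β_Sable = 0.117 × 35.14% / 17.74% = 0.2318
β_P = Σ w_i β_i = 0.10×0.7663 + 0.16×0.8002 + 0.20×0.6481 + 0.18×0.2248 + 0.26×0.7558 + 0.10×0.2318 = 0.5944
E(R_P) = R_f + β_P × MRP = 3.94% + 0.5944 × 7.01% = 8.11%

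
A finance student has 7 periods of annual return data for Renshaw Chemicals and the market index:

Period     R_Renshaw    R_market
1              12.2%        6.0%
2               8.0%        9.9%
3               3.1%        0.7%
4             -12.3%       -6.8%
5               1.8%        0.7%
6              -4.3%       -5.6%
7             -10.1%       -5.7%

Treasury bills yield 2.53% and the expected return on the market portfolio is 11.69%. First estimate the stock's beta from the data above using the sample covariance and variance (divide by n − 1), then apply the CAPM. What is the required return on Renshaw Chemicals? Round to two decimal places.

Mean R_i = (12.2 + 8.0 + 3.1 − 12.3 + 1.8 − 4.3 − 10.1) / 7 = -0.2286%
Mean R_m = (6.0 + 9.9 + 0.7 − 6.8 + 0.7 − 5.6 − 5.7) / 7 = -0.1143%
Σ(R_i − R̄_i)(R_m − R̄_m) = 320.9371  ⇒  Cov = 320.9371 / 6 = 53.4895
Σ(R_m − R̄_m)² = 244.9886  ⇒  Var(R_m) = 244.9886 / 6 = 40.8314
β = Cov / Var(R_m) = 53.4895 / 40.8314 = 1.3100
MRP = 11.69% − 2.53% = 9.16%
E(R) = R_f + β × MRP = 2.53% + 1.3100 × 9.16% = 14.53%

14.53%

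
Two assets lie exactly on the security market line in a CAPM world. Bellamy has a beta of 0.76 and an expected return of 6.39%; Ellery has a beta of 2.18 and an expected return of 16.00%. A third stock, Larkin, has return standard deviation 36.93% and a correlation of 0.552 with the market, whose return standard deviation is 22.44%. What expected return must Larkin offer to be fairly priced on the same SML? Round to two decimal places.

7.39%

MRP = (16.00% − 6.39%) / (2.18 − 0.76) = 6.7676%
R_f = 6.39% − 0.76 × 6.7676% = 1.2466%
β_Larkin = ρ·σ_i/σ_m = 0.552 × 36.93 / 22.44 = 0.9084
E(R_Larkin) = R_f + β × MRP = 1.2466% + 0.9084 × 6.7676% = 7.39%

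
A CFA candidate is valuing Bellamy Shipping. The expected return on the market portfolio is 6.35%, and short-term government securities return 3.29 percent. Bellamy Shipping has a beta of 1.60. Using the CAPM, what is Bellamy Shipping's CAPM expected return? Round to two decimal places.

8.19%

Market risk premium = E(R_m) − R_f = 6.35% − 3.29% = 3.06%
E(R) = R_f + β × MRP = 3.29% + 1.60 × 3.06% = 8.19%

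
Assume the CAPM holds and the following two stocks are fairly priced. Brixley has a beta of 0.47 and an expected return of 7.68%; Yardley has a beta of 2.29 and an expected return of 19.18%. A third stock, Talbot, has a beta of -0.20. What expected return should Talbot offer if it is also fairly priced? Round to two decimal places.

MRP (SML slope) = (19.18% − 7.68%) / (2.29 − 0.47) = 11.50% / 1.82 = 6.3187%
R_f (intercept) = 7.68% − 0.47 × 6.3187% = 4.7102%
E(R_Talbot) = R_f + β × MRP = 4.7102% + -0.20 × 6.3187% = 3.45%

3.45%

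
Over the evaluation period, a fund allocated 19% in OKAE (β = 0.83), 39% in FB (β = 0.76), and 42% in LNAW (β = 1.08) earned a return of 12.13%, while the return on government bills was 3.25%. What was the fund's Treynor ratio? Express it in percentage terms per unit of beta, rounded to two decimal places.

9.78%

β_P = 0.19×0.83 + 0.39×0.76 + 0.42×1.08 = 0.9077
Treynor = (R_P − R_f) / β_P = (12.13% − 3.25%) / 0.9077 = 8.88% / 0.9077 = 9.78%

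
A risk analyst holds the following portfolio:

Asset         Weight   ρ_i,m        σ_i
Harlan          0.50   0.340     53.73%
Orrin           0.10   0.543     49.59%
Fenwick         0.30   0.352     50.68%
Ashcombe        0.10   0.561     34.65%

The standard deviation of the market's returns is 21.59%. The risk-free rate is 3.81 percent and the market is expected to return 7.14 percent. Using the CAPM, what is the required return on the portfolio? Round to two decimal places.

β_Harlan = 0.340 × 53.73% / 21.59% = 0.8461
β_Orrin = 0.543 × 49.59% / 21.59% = 1.2472
β_Fenwick = 0.352 × 50.68% / 21.59% = 0.8263
β_Ashcombe = 0.561 × 34.65% / 21.59% = 0.9004
β_P = Σ w_i β_i = 0.50×0.8461 + 0.10×1.2472 + 0.30×0.8263 + 0.10×0.9004 = 0.8857
MRP = 7.14% − 3.81% = 3.33%
E(R_P) = R_f + β_P × MRP = 3.81% + 0.8857 × 3.33% = 6.76%

6.76%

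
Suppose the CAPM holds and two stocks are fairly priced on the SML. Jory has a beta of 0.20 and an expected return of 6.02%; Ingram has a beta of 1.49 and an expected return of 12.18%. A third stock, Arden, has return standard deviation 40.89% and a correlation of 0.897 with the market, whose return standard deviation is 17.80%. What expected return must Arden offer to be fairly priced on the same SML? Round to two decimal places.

MRP = (12.18% − 6.02%) / (1.49 − 0.20) = 4.7752%
R_f = 6.02% − 0.20 × 4.7752% = 5.0650%
β_Arden = ρ·σ_i/σ_m = 0.897 × 40.89 / 17.80 = 2.0606
E(R_Arden) = R_f + β × MRP = 5.0650% + 2.0606 × 4.7752% = 14.90%

14.90%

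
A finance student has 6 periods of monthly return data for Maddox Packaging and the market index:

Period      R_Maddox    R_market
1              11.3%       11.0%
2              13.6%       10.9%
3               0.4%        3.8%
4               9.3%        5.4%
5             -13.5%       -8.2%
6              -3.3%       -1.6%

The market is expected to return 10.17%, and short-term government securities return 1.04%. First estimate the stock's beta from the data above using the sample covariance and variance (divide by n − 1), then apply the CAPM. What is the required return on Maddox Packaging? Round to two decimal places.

Mean R_i = (11.3 + 13.6 + 0.4 + 9.3 − 13.5 − 3.3) / 6 = 2.9667%
Mean R_m = (11.0 + 10.9 + 3.8 + 5.4 − 8.2 − 1.6) / 6 = 3.5500%
Σ(R_i − R̄_i)(R_m − R̄_m) = 377.0700  ⇒  Cov = 377.0700 / 5 = 75.4140
Σ(R_m − R̄_m)² = 277.5950  ⇒  Var(R_m) = 277.5950 / 5 = 55.5190
β = Cov / Var(R_m) = 75.4140 / 55.5190 = 1.3583
MRP = 10.17% − 1.04% = 9.13%
E(R) = R_f + β × MRP = 1.04% + 1.3583 × 9.13% = 13.44%

13.44%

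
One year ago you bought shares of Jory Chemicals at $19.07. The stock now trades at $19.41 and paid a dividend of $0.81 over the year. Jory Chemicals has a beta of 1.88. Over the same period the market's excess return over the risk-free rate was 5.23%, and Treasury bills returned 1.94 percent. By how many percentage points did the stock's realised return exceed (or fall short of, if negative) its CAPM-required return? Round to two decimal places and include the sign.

Realised HPR = (P1 + D1 − P0) / P0 = (19.41 + 0.81 − 19.07) / 19.07 = 1.15 / 19.07 = 6.0304%
CAPM required = R_f + β·MRP = 1.94% + 1.88 × 5.23% = 11.7724%
α = realised − required = 6.0304% − 11.7724% = -5.74%

-5.74%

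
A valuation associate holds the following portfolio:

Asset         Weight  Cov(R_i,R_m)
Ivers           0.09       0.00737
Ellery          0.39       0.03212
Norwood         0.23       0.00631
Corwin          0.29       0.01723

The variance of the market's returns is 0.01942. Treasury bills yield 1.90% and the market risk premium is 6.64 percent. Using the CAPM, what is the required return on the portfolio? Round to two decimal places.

8.61%

β_Ivers = 0.00737 / 0.01942 = 0.3795
β_Ellery = 0.03212 / 0.01942 = 1.6540
β_Norwood = 0.00631 / 0.01942 = 0.3249
β_Corwin = 0.01723 / 0.01942 = 0.8872
β_P = Σ w_i β_i = 0.09×0.3795 + 0.39×1.6540 + 0.23×0.3249 + 0.29×0.8872 = 1.0112
E(R_P) = R_f + β_P × MRP = 1.90% + 1.0112 × 6.64% = 8.61%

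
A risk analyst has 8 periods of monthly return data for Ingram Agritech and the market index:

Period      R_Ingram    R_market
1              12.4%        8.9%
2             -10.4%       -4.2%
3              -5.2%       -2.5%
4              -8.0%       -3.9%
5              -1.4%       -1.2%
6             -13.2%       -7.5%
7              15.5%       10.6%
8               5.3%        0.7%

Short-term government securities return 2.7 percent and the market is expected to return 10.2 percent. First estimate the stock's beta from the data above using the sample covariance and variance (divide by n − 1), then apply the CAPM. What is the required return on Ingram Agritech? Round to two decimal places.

Mean R_i = (12.4 − 10.4 − 5.2 − 8.0 − 1.4 − 13.2 + 15.5 + 5.3) / 8 = -0.6250%
Mean R_m = (8.9 − 4.2 − 2.5 − 3.9 − 1.2 − 7.5 + 10.6 + 0.7) / 8 = 0.1125%
Σ(R_i − R̄_i)(R_m − R̄_m) = 467.4925  ⇒  Cov = 467.4925 / 7 = 66.7846
Σ(R_m − R̄_m)² = 288.7488  ⇒  Var(R_m) = 288.7488 / 7 = 41.2498
β = Cov / Var(R_m) = 66.7846 / 41.2498 = 1.6190
MRP = 10.2% − 2.7% = 7.50%
E(R) = R_f + β × MRP = 2.7% + 1.6190 × 7.5% = 14.84%

14.84%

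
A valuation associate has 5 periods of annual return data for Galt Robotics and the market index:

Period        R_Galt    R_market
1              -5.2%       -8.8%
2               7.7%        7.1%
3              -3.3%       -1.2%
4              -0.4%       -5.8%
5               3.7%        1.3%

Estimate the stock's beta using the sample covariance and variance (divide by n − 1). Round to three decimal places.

Mean R_i = (-5.2 + 7.7 − 3.3 − 0.4 + 3.7) / 5 = 0.5000%
Mean R_m = (-8.8 + 7.1 − 1.2 − 5.8 + 1.3) / 5 = -1.4800%
Σ(R_i − R̄_i)(R_m − R̄_m) = 115.2200  ⇒  Cov = 115.2200 / 4 = 28.8050
Σ(R_m − R̄_m)² = 153.6680  ⇒  Var(R_m) = 153.6680 / 4 = 38.4170
β = Cov / Var(R_m) = 28.8050 / 38.4170 = 0.7498

0.750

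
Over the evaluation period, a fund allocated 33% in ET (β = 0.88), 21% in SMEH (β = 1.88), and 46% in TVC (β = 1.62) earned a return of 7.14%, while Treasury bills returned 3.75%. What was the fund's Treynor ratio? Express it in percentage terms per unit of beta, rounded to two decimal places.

β_P = 0.33×0.88 + 0.21×1.88 + 0.46×1.62 = 1.4304
Treynor = (R_P − R_f) / β_P = (7.14% − 3.75%) / 1.4304 = 3.39% / 1.4304 = 2.37%

2.37%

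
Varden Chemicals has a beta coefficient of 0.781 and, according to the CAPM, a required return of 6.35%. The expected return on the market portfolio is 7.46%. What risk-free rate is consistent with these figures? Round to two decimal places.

2.39%

E(R) = R_f + β(E(R_m) − R_f) = R_f(1 − β) + β·E(R_m)
6.35% = R_f × (1 − 0.781) + 0.781 × 7.46%
6.35% = R_f × 0.219 + 5.82626%
R_f = (6.35% − 5.82626%) / 0.219 = 2.39%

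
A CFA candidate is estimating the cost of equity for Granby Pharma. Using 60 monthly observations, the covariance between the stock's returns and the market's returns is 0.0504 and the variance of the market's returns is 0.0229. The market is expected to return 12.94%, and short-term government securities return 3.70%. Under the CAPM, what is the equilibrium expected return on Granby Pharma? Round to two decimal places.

β = Cov(R_i, R_m) / Var(R_m) = 0.0504 / 0.0229 = 2.2009
MRP = 12.94% − 3.70% = 9.24%
E(R) = R_f + β × MRP = 3.70% + 2.2009 × 9.24% = 24.04%

24.04%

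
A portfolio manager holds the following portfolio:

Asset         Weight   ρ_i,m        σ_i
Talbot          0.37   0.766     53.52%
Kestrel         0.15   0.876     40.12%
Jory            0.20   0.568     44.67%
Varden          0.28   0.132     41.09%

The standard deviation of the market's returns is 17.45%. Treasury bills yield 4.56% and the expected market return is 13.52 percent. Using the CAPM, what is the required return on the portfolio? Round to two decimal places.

18.44%

β_Talbot = 0.766 × 53.52% / 17.45% = 2.3494
β_Kestrel = 0.876 × 40.12% / 17.45% = 2.0140
β_Jory = 0.568 × 44.67% / 17.45% = 1.4540
β_Varden = 0.132 × 41.09% / 17.45% = 0.3108
β_P = Σ w_i β_i = 0.37×2.3494 + 0.15×2.0140 + 0.20×1.4540 + 0.28×0.3108 = 1.5492
MRP = 13.52% − 4.56% = 8.96%
E(R_P) = R_f + β_P × MRP = 4.56% + 1.5492 × 8.96% = 18.44%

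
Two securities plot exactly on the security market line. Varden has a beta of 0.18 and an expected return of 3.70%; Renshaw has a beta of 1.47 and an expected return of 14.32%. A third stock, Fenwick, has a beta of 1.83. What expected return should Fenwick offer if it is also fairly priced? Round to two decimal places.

MRP (SML slope) = (14.32% − 3.70%) / (1.47 − 0.18) = 10.62% / 1.29 = 8.2326%
R_f (intercept) = 3.70% − 0.18 × 8.2326% = 2.2181%
E(R_Fenwick) = R_f + β × MRP = 2.2181% + 1.83 × 8.2326% = 17.28%

17.28%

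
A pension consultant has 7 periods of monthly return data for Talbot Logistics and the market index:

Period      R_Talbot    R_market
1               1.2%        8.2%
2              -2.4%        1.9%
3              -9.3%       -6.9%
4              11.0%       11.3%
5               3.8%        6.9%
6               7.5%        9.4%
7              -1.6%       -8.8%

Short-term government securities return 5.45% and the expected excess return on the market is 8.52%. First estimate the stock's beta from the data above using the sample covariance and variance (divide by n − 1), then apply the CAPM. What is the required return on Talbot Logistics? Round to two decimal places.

11.40%

Mean R_i = (1.2 − 2.4 − 9.3 + 11.0 + 3.8 + 7.5 − 1.6) / 7 = 1.4571%
Mean R_m = (8.2 + 1.9 − 6.9 + 11.3 + 6.9 + 9.4 − 8.8) / 7 = 3.1429%
Σ(R_i − R̄_i)(R_m − R̄_m) = 272.4929  ⇒  Cov = 272.4929 / 6 = 45.4155
Σ(R_m − R̄_m)² = 390.4171  ⇒  Var(R_m) = 390.4171 / 6 = 65.0695
β = Cov / Var(R_m) = 45.4155 / 65.0695 = 0.6980
E(R) = R_f + β × MRP = 5.45% + 0.6980 × 8.52% = 11.40%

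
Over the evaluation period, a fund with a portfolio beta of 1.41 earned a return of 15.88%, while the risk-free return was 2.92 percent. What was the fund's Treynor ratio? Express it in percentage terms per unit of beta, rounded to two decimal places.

Treynor = (R_P − R_f) / β_P = (15.88% − 2.92%) / 1.4100 = 12.96% / 1.4100 = 9.19%

9.19%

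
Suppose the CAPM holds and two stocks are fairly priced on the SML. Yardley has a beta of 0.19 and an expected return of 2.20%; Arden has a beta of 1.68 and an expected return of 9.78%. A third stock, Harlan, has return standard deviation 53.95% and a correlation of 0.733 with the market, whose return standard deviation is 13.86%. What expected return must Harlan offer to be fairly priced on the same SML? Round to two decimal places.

15.75%

MRP = (9.78% − 2.20%) / (1.68 − 0.19) = 5.0872%
R_f = 2.20% − 0.19 × 5.0872% = 1.2334%
β_Harlan = ρ·σ_i/σ_m = 0.733 × 53.95 / 13.86 = 2.8532
E(R_Harlan) = R_f + β × MRP = 1.2334% + 2.8532 × 5.0872% = 15.75%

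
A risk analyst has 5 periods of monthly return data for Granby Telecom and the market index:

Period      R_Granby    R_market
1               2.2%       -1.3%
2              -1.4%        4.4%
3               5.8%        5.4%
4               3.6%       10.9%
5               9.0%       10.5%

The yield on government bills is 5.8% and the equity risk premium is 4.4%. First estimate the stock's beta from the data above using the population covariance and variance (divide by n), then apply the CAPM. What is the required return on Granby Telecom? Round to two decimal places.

7.61%

Mean R_i = (2.2 − 1.4 + 5.8 + 3.6 + 9.0) / 5 = 3.8400%
Mean R_m = (-1.3 + 4.4 + 5.4 + 10.9 + 10.5) / 5 = 5.9800%
Σ(R_i − R̄_i)(R_m − R̄_m) = 41.2240  ⇒  Cov = 41.2240 / 5 = 8.2448
Σ(R_m − R̄_m)² = 100.4680  ⇒  Var(R_m) = 100.4680 / 5 = 20.0936
β = Cov / Var(R_m) = 8.2448 / 20.0936 = 0.4103
E(R) = R_f + β × MRP = 5.8% + 0.4103 × 4.4% = 7.61%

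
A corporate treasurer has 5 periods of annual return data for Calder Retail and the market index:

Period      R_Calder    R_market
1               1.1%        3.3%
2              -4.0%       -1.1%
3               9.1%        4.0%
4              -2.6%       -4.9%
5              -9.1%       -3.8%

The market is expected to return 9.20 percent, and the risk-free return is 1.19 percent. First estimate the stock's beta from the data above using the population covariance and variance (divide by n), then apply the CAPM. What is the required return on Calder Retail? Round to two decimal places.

12.11%

Mean R_i = (1.1 − 4.0 + 9.1 − 2.6 − 9.1) / 5 = -1.1000%
Mean R_m = (3.3 − 1.1 + 4.0 − 4.9 − 3.8) / 5 = -0.5000%
Σ(R_i − R̄_i)(R_m − R̄_m) = 89.0000  ⇒  Cov = 89.0000 / 5 = 17.8000
Σ(R_m − R̄_m)² = 65.3000  ⇒  Var(R_m) = 65.3000 / 5 = 13.0600
β = Cov / Var(R_m) = 17.8000 / 13.0600 = 1.3629
MRP = 9.20% − 1.19% = 8.01%
E(R) = R_f + β × MRP = 1.19% + 1.3629 × 8.01% = 12.11%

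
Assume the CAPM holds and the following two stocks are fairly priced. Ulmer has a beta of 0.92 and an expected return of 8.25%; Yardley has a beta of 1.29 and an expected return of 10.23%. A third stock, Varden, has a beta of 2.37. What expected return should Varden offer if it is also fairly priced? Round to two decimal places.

MRP (SML slope) = (10.23% − 8.25%) / (1.29 − 0.92) = 1.98% / 0.37 = 5.3514%
R_f (intercept) = 8.25% − 0.92 × 5.3514% = 3.3267%
E(R_Varden) = R_f + β × MRP = 3.3267% + 2.37 × 5.3514% = 16.01%

16.01%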